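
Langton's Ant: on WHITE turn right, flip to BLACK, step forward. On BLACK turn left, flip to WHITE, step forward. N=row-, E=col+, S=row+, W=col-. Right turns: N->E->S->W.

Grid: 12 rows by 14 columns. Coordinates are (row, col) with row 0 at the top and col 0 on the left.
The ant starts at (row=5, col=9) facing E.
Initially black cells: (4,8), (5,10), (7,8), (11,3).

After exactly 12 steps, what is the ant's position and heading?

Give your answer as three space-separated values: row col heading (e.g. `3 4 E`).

Step 1: on WHITE (5,9): turn R to S, flip to black, move to (6,9). |black|=5
Step 2: on WHITE (6,9): turn R to W, flip to black, move to (6,8). |black|=6
Step 3: on WHITE (6,8): turn R to N, flip to black, move to (5,8). |black|=7
Step 4: on WHITE (5,8): turn R to E, flip to black, move to (5,9). |black|=8
Step 5: on BLACK (5,9): turn L to N, flip to white, move to (4,9). |black|=7
Step 6: on WHITE (4,9): turn R to E, flip to black, move to (4,10). |black|=8
Step 7: on WHITE (4,10): turn R to S, flip to black, move to (5,10). |black|=9
Step 8: on BLACK (5,10): turn L to E, flip to white, move to (5,11). |black|=8
Step 9: on WHITE (5,11): turn R to S, flip to black, move to (6,11). |black|=9
Step 10: on WHITE (6,11): turn R to W, flip to black, move to (6,10). |black|=10
Step 11: on WHITE (6,10): turn R to N, flip to black, move to (5,10). |black|=11
Step 12: on WHITE (5,10): turn R to E, flip to black, move to (5,11). |black|=12

Answer: 5 11 E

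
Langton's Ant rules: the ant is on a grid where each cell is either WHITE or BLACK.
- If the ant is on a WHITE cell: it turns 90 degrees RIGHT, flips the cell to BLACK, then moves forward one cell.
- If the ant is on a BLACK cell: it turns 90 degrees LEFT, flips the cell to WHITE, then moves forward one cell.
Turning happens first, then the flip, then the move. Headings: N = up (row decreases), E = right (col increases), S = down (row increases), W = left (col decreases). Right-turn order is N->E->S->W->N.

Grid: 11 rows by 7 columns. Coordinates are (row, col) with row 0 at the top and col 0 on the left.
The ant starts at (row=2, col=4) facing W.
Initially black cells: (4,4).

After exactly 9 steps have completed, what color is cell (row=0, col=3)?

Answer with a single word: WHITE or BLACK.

Step 1: on WHITE (2,4): turn R to N, flip to black, move to (1,4). |black|=2
Step 2: on WHITE (1,4): turn R to E, flip to black, move to (1,5). |black|=3
Step 3: on WHITE (1,5): turn R to S, flip to black, move to (2,5). |black|=4
Step 4: on WHITE (2,5): turn R to W, flip to black, move to (2,4). |black|=5
Step 5: on BLACK (2,4): turn L to S, flip to white, move to (3,4). |black|=4
Step 6: on WHITE (3,4): turn R to W, flip to black, move to (3,3). |black|=5
Step 7: on WHITE (3,3): turn R to N, flip to black, move to (2,3). |black|=6
Step 8: on WHITE (2,3): turn R to E, flip to black, move to (2,4). |black|=7
Step 9: on WHITE (2,4): turn R to S, flip to black, move to (3,4). |black|=8

Answer: WHITE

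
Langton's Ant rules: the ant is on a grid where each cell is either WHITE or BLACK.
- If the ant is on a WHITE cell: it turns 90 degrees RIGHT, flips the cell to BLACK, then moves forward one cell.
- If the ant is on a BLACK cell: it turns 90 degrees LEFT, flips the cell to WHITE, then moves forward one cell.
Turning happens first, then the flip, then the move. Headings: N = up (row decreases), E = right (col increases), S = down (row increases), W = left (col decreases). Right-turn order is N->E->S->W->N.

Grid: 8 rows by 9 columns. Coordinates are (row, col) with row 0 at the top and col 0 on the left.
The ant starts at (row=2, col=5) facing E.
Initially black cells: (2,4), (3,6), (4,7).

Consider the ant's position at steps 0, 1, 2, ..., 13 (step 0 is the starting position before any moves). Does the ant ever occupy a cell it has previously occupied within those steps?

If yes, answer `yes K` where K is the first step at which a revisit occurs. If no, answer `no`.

Answer: yes 7

Derivation:
Step 1: on WHITE (2,5): turn R to S, flip to black, move to (3,5). |black|=4 — new cell
Step 2: on WHITE (3,5): turn R to W, flip to black, move to (3,4). |black|=5 — new cell
Step 3: on WHITE (3,4): turn R to N, flip to black, move to (2,4). |black|=6 — new cell
Step 4: on BLACK (2,4): turn L to W, flip to white, move to (2,3). |black|=5 — new cell
Step 5: on WHITE (2,3): turn R to N, flip to black, move to (1,3). |black|=6 — new cell
Step 6: on WHITE (1,3): turn R to E, flip to black, move to (1,4). |black|=7 — new cell
Step 7: on WHITE (1,4): turn R to S, flip to black, move to (2,4). |black|=8 — REVISIT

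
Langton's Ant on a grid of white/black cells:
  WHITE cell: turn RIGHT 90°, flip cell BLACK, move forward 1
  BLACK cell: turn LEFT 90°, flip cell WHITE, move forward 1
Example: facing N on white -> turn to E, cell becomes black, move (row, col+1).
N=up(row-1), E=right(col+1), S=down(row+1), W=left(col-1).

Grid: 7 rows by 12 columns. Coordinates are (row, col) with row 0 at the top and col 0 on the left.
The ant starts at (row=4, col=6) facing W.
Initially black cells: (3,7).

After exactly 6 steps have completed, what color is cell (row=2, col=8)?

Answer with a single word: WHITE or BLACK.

Answer: BLACK

Derivation:
Step 1: on WHITE (4,6): turn R to N, flip to black, move to (3,6). |black|=2
Step 2: on WHITE (3,6): turn R to E, flip to black, move to (3,7). |black|=3
Step 3: on BLACK (3,7): turn L to N, flip to white, move to (2,7). |black|=2
Step 4: on WHITE (2,7): turn R to E, flip to black, move to (2,8). |black|=3
Step 5: on WHITE (2,8): turn R to S, flip to black, move to (3,8). |black|=4
Step 6: on WHITE (3,8): turn R to W, flip to black, move to (3,7). |black|=5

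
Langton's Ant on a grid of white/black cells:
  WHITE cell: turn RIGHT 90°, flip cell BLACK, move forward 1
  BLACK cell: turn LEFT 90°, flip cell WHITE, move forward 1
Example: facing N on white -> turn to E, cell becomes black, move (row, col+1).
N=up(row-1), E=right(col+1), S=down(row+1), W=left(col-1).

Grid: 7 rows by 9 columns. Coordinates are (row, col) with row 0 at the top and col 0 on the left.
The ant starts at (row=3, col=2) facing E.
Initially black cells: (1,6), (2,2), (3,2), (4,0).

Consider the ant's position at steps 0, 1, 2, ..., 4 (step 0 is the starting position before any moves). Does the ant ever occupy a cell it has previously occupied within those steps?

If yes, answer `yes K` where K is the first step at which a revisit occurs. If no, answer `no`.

Step 1: on BLACK (3,2): turn L to N, flip to white, move to (2,2). |black|=3 — new cell
Step 2: on BLACK (2,2): turn L to W, flip to white, move to (2,1). |black|=2 — new cell
Step 3: on WHITE (2,1): turn R to N, flip to black, move to (1,1). |black|=3 — new cell
Step 4: on WHITE (1,1): turn R to E, flip to black, move to (1,2). |black|=4 — new cell
No revisit within 4 steps.

Answer: no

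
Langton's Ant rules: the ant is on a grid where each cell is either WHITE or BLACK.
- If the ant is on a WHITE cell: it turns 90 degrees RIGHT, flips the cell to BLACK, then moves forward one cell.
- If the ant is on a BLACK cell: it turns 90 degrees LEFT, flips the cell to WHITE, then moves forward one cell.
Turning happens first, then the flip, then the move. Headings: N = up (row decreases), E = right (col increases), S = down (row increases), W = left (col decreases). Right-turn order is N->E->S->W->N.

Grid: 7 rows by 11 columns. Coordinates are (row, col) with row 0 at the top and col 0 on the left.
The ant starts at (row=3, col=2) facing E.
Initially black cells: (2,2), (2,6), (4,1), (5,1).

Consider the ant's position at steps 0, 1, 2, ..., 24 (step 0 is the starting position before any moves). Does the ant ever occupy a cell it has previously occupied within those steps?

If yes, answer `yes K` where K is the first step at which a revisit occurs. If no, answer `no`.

Answer: yes 7

Derivation:
Step 1: on WHITE (3,2): turn R to S, flip to black, move to (4,2). |black|=5 — new cell
Step 2: on WHITE (4,2): turn R to W, flip to black, move to (4,1). |black|=6 — new cell
Step 3: on BLACK (4,1): turn L to S, flip to white, move to (5,1). |black|=5 — new cell
Step 4: on BLACK (5,1): turn L to E, flip to white, move to (5,2). |black|=4 — new cell
Step 5: on WHITE (5,2): turn R to S, flip to black, move to (6,2). |black|=5 — new cell
Step 6: on WHITE (6,2): turn R to W, flip to black, move to (6,1). |black|=6 — new cell
Step 7: on WHITE (6,1): turn R to N, flip to black, move to (5,1). |black|=7 — REVISIT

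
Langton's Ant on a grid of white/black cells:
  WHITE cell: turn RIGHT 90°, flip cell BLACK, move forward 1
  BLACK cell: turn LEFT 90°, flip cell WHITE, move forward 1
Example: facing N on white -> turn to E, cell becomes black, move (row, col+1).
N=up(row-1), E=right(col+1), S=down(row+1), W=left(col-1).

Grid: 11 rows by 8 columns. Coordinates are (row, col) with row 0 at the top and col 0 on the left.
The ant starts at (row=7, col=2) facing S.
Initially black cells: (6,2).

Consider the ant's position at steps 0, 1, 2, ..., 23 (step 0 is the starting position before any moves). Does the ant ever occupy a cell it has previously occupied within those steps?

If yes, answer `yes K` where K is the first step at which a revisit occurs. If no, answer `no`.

Step 1: on WHITE (7,2): turn R to W, flip to black, move to (7,1). |black|=2 — new cell
Step 2: on WHITE (7,1): turn R to N, flip to black, move to (6,1). |black|=3 — new cell
Step 3: on WHITE (6,1): turn R to E, flip to black, move to (6,2). |black|=4 — new cell
Step 4: on BLACK (6,2): turn L to N, flip to white, move to (5,2). |black|=3 — new cell
Step 5: on WHITE (5,2): turn R to E, flip to black, move to (5,3). |black|=4 — new cell
Step 6: on WHITE (5,3): turn R to S, flip to black, move to (6,3). |black|=5 — new cell
Step 7: on WHITE (6,3): turn R to W, flip to black, move to (6,2). |black|=6 — REVISIT

Answer: yes 7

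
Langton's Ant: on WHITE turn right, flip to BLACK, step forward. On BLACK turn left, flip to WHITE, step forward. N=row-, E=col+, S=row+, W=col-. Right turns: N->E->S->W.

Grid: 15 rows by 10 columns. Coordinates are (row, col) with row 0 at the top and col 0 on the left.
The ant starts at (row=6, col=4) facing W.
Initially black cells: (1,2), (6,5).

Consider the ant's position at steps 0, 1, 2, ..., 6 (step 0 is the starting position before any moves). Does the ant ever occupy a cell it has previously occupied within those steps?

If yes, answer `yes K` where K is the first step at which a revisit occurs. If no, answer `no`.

Answer: no

Derivation:
Step 1: on WHITE (6,4): turn R to N, flip to black, move to (5,4). |black|=3 — new cell
Step 2: on WHITE (5,4): turn R to E, flip to black, move to (5,5). |black|=4 — new cell
Step 3: on WHITE (5,5): turn R to S, flip to black, move to (6,5). |black|=5 — new cell
Step 4: on BLACK (6,5): turn L to E, flip to white, move to (6,6). |black|=4 — new cell
Step 5: on WHITE (6,6): turn R to S, flip to black, move to (7,6). |black|=5 — new cell
Step 6: on WHITE (7,6): turn R to W, flip to black, move to (7,5). |black|=6 — new cell
No revisit within 6 steps.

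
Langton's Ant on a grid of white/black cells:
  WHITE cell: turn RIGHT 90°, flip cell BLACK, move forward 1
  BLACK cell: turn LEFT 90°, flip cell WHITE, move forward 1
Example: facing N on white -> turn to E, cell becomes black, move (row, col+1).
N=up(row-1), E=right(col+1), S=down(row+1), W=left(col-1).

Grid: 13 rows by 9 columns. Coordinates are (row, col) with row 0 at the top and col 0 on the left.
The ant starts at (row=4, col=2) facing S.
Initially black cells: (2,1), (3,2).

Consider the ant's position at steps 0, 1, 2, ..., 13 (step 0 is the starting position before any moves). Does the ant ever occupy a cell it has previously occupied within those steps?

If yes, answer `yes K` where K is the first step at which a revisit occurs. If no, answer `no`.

Answer: yes 7

Derivation:
Step 1: on WHITE (4,2): turn R to W, flip to black, move to (4,1). |black|=3 — new cell
Step 2: on WHITE (4,1): turn R to N, flip to black, move to (3,1). |black|=4 — new cell
Step 3: on WHITE (3,1): turn R to E, flip to black, move to (3,2). |black|=5 — new cell
Step 4: on BLACK (3,2): turn L to N, flip to white, move to (2,2). |black|=4 — new cell
Step 5: on WHITE (2,2): turn R to E, flip to black, move to (2,3). |black|=5 — new cell
Step 6: on WHITE (2,3): turn R to S, flip to black, move to (3,3). |black|=6 — new cell
Step 7: on WHITE (3,3): turn R to W, flip to black, move to (3,2). |black|=7 — REVISIT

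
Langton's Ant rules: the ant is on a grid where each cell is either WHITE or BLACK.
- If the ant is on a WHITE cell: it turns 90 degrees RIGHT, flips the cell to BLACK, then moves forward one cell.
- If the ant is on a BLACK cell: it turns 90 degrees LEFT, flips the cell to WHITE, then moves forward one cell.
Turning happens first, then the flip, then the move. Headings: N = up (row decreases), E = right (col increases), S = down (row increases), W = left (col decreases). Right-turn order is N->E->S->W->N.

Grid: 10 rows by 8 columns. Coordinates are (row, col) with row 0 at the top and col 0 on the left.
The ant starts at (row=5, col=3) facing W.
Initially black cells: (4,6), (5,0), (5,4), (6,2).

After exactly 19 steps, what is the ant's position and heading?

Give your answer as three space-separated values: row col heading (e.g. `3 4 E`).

Answer: 3 6 S

Derivation:
Step 1: on WHITE (5,3): turn R to N, flip to black, move to (4,3). |black|=5
Step 2: on WHITE (4,3): turn R to E, flip to black, move to (4,4). |black|=6
Step 3: on WHITE (4,4): turn R to S, flip to black, move to (5,4). |black|=7
Step 4: on BLACK (5,4): turn L to E, flip to white, move to (5,5). |black|=6
Step 5: on WHITE (5,5): turn R to S, flip to black, move to (6,5). |black|=7
Step 6: on WHITE (6,5): turn R to W, flip to black, move to (6,4). |black|=8
Step 7: on WHITE (6,4): turn R to N, flip to black, move to (5,4). |black|=9
Step 8: on WHITE (5,4): turn R to E, flip to black, move to (5,5). |black|=10
Step 9: on BLACK (5,5): turn L to N, flip to white, move to (4,5). |black|=9
Step 10: on WHITE (4,5): turn R to E, flip to black, move to (4,6). |black|=10
Step 11: on BLACK (4,6): turn L to N, flip to white, move to (3,6). |black|=9
Step 12: on WHITE (3,6): turn R to E, flip to black, move to (3,7). |black|=10
Step 13: on WHITE (3,7): turn R to S, flip to black, move to (4,7). |black|=11
Step 14: on WHITE (4,7): turn R to W, flip to black, move to (4,6). |black|=12
Step 15: on WHITE (4,6): turn R to N, flip to black, move to (3,6). |black|=13
Step 16: on BLACK (3,6): turn L to W, flip to white, move to (3,5). |black|=12
Step 17: on WHITE (3,5): turn R to N, flip to black, move to (2,5). |black|=13
Step 18: on WHITE (2,5): turn R to E, flip to black, move to (2,6). |black|=14
Step 19: on WHITE (2,6): turn R to S, flip to black, move to (3,6). |black|=15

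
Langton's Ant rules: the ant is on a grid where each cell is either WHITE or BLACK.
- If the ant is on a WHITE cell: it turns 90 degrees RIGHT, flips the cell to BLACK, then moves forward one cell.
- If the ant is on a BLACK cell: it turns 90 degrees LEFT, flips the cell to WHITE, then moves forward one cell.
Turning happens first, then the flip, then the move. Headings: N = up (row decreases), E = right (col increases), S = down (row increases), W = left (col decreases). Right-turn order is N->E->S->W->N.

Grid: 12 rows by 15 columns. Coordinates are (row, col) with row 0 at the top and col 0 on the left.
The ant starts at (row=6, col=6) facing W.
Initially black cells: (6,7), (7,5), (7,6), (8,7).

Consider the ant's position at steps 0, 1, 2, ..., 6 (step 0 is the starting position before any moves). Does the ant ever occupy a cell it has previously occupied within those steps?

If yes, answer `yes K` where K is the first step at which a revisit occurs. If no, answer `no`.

Answer: no

Derivation:
Step 1: on WHITE (6,6): turn R to N, flip to black, move to (5,6). |black|=5 — new cell
Step 2: on WHITE (5,6): turn R to E, flip to black, move to (5,7). |black|=6 — new cell
Step 3: on WHITE (5,7): turn R to S, flip to black, move to (6,7). |black|=7 — new cell
Step 4: on BLACK (6,7): turn L to E, flip to white, move to (6,8). |black|=6 — new cell
Step 5: on WHITE (6,8): turn R to S, flip to black, move to (7,8). |black|=7 — new cell
Step 6: on WHITE (7,8): turn R to W, flip to black, move to (7,7). |black|=8 — new cell
No revisit within 6 steps.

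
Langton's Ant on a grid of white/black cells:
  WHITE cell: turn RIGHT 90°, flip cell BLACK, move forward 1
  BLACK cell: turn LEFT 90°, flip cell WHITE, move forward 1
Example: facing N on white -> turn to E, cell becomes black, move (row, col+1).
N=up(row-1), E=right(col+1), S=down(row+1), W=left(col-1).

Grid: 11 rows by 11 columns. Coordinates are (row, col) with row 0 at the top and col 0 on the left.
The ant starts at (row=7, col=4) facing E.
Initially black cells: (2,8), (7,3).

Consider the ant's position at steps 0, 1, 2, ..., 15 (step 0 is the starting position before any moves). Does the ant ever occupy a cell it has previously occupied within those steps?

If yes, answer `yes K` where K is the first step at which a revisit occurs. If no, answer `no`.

Step 1: on WHITE (7,4): turn R to S, flip to black, move to (8,4). |black|=3 — new cell
Step 2: on WHITE (8,4): turn R to W, flip to black, move to (8,3). |black|=4 — new cell
Step 3: on WHITE (8,3): turn R to N, flip to black, move to (7,3). |black|=5 — new cell
Step 4: on BLACK (7,3): turn L to W, flip to white, move to (7,2). |black|=4 — new cell
Step 5: on WHITE (7,2): turn R to N, flip to black, move to (6,2). |black|=5 — new cell
Step 6: on WHITE (6,2): turn R to E, flip to black, move to (6,3). |black|=6 — new cell
Step 7: on WHITE (6,3): turn R to S, flip to black, move to (7,3). |black|=7 — REVISIT

Answer: yes 7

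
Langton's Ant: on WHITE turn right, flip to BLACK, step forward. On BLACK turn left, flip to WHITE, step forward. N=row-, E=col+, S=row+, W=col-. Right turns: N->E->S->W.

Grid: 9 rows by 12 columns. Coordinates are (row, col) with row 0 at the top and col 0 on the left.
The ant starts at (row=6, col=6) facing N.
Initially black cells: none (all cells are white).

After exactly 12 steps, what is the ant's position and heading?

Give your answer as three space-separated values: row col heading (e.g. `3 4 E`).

Step 1: on WHITE (6,6): turn R to E, flip to black, move to (6,7). |black|=1
Step 2: on WHITE (6,7): turn R to S, flip to black, move to (7,7). |black|=2
Step 3: on WHITE (7,7): turn R to W, flip to black, move to (7,6). |black|=3
Step 4: on WHITE (7,6): turn R to N, flip to black, move to (6,6). |black|=4
Step 5: on BLACK (6,6): turn L to W, flip to white, move to (6,5). |black|=3
Step 6: on WHITE (6,5): turn R to N, flip to black, move to (5,5). |black|=4
Step 7: on WHITE (5,5): turn R to E, flip to black, move to (5,6). |black|=5
Step 8: on WHITE (5,6): turn R to S, flip to black, move to (6,6). |black|=6
Step 9: on WHITE (6,6): turn R to W, flip to black, move to (6,5). |black|=7
Step 10: on BLACK (6,5): turn L to S, flip to white, move to (7,5). |black|=6
Step 11: on WHITE (7,5): turn R to W, flip to black, move to (7,4). |black|=7
Step 12: on WHITE (7,4): turn R to N, flip to black, move to (6,4). |black|=8

Answer: 6 4 N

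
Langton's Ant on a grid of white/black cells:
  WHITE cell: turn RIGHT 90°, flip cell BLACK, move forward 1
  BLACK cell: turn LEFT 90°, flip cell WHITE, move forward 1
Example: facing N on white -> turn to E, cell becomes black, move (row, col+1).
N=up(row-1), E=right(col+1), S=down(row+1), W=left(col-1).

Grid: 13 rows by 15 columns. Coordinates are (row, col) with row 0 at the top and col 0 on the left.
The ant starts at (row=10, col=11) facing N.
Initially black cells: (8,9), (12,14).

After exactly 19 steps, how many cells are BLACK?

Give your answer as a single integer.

Answer: 9

Derivation:
Step 1: on WHITE (10,11): turn R to E, flip to black, move to (10,12). |black|=3
Step 2: on WHITE (10,12): turn R to S, flip to black, move to (11,12). |black|=4
Step 3: on WHITE (11,12): turn R to W, flip to black, move to (11,11). |black|=5
Step 4: on WHITE (11,11): turn R to N, flip to black, move to (10,11). |black|=6
Step 5: on BLACK (10,11): turn L to W, flip to white, move to (10,10). |black|=5
Step 6: on WHITE (10,10): turn R to N, flip to black, move to (9,10). |black|=6
Step 7: on WHITE (9,10): turn R to E, flip to black, move to (9,11). |black|=7
Step 8: on WHITE (9,11): turn R to S, flip to black, move to (10,11). |black|=8
Step 9: on WHITE (10,11): turn R to W, flip to black, move to (10,10). |black|=9
Step 10: on BLACK (10,10): turn L to S, flip to white, move to (11,10). |black|=8
Step 11: on WHITE (11,10): turn R to W, flip to black, move to (11,9). |black|=9
Step 12: on WHITE (11,9): turn R to N, flip to black, move to (10,9). |black|=10
Step 13: on WHITE (10,9): turn R to E, flip to black, move to (10,10). |black|=11
Step 14: on WHITE (10,10): turn R to S, flip to black, move to (11,10). |black|=12
Step 15: on BLACK (11,10): turn L to E, flip to white, move to (11,11). |black|=11
Step 16: on BLACK (11,11): turn L to N, flip to white, move to (10,11). |black|=10
Step 17: on BLACK (10,11): turn L to W, flip to white, move to (10,10). |black|=9
Step 18: on BLACK (10,10): turn L to S, flip to white, move to (11,10). |black|=8
Step 19: on WHITE (11,10): turn R to W, flip to black, move to (11,9). |black|=9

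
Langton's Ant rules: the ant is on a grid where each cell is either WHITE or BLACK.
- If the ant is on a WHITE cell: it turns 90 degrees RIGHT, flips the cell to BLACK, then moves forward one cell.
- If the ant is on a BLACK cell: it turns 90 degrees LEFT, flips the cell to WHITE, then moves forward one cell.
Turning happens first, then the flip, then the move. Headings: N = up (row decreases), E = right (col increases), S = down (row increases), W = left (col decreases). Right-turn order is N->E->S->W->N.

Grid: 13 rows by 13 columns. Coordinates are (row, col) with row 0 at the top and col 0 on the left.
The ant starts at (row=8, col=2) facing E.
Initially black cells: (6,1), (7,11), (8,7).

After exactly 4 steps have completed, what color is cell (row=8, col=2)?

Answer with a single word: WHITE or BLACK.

Answer: BLACK

Derivation:
Step 1: on WHITE (8,2): turn R to S, flip to black, move to (9,2). |black|=4
Step 2: on WHITE (9,2): turn R to W, flip to black, move to (9,1). |black|=5
Step 3: on WHITE (9,1): turn R to N, flip to black, move to (8,1). |black|=6
Step 4: on WHITE (8,1): turn R to E, flip to black, move to (8,2). |black|=7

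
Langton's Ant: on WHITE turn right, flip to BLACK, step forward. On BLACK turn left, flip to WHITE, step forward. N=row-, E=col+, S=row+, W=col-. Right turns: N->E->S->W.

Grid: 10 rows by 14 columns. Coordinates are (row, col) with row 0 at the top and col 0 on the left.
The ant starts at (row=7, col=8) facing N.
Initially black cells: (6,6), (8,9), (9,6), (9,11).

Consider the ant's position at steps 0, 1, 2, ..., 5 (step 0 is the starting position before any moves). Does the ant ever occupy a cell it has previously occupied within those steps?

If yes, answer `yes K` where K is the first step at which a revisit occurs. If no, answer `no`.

Answer: no

Derivation:
Step 1: on WHITE (7,8): turn R to E, flip to black, move to (7,9). |black|=5 — new cell
Step 2: on WHITE (7,9): turn R to S, flip to black, move to (8,9). |black|=6 — new cell
Step 3: on BLACK (8,9): turn L to E, flip to white, move to (8,10). |black|=5 — new cell
Step 4: on WHITE (8,10): turn R to S, flip to black, move to (9,10). |black|=6 — new cell
Step 5: on WHITE (9,10): turn R to W, flip to black, move to (9,9). |black|=7 — new cell
No revisit within 5 steps.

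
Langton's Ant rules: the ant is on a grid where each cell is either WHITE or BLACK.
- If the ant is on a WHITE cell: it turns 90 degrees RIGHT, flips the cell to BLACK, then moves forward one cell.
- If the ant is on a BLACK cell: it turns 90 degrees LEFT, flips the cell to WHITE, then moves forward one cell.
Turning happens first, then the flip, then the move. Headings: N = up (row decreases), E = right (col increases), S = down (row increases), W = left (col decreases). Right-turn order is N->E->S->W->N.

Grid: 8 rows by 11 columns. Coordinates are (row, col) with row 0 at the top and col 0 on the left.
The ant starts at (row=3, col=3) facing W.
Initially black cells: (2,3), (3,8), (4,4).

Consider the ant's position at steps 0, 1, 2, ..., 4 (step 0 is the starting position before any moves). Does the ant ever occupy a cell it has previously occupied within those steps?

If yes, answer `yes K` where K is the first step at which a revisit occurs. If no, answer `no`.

Step 1: on WHITE (3,3): turn R to N, flip to black, move to (2,3). |black|=4 — new cell
Step 2: on BLACK (2,3): turn L to W, flip to white, move to (2,2). |black|=3 — new cell
Step 3: on WHITE (2,2): turn R to N, flip to black, move to (1,2). |black|=4 — new cell
Step 4: on WHITE (1,2): turn R to E, flip to black, move to (1,3). |black|=5 — new cell
No revisit within 4 steps.

Answer: no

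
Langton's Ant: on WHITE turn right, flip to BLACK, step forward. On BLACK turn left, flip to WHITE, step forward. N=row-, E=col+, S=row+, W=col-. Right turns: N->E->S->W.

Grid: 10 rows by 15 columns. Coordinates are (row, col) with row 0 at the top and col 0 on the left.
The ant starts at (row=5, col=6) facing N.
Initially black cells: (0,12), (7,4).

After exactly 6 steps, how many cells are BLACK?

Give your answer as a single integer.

Step 1: on WHITE (5,6): turn R to E, flip to black, move to (5,7). |black|=3
Step 2: on WHITE (5,7): turn R to S, flip to black, move to (6,7). |black|=4
Step 3: on WHITE (6,7): turn R to W, flip to black, move to (6,6). |black|=5
Step 4: on WHITE (6,6): turn R to N, flip to black, move to (5,6). |black|=6
Step 5: on BLACK (5,6): turn L to W, flip to white, move to (5,5). |black|=5
Step 6: on WHITE (5,5): turn R to N, flip to black, move to (4,5). |black|=6

Answer: 6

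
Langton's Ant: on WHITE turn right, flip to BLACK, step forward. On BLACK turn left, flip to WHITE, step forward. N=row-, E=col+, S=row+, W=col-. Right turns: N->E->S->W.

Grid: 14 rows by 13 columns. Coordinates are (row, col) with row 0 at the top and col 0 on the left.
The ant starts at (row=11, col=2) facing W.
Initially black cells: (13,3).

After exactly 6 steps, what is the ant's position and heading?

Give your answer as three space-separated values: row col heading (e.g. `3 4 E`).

Step 1: on WHITE (11,2): turn R to N, flip to black, move to (10,2). |black|=2
Step 2: on WHITE (10,2): turn R to E, flip to black, move to (10,3). |black|=3
Step 3: on WHITE (10,3): turn R to S, flip to black, move to (11,3). |black|=4
Step 4: on WHITE (11,3): turn R to W, flip to black, move to (11,2). |black|=5
Step 5: on BLACK (11,2): turn L to S, flip to white, move to (12,2). |black|=4
Step 6: on WHITE (12,2): turn R to W, flip to black, move to (12,1). |black|=5

Answer: 12 1 W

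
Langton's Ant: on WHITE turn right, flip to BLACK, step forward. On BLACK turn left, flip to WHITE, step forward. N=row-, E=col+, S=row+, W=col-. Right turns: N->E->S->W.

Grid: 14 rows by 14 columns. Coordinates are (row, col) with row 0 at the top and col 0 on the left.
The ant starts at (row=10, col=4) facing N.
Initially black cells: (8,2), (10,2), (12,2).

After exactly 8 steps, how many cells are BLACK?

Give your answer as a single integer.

Step 1: on WHITE (10,4): turn R to E, flip to black, move to (10,5). |black|=4
Step 2: on WHITE (10,5): turn R to S, flip to black, move to (11,5). |black|=5
Step 3: on WHITE (11,5): turn R to W, flip to black, move to (11,4). |black|=6
Step 4: on WHITE (11,4): turn R to N, flip to black, move to (10,4). |black|=7
Step 5: on BLACK (10,4): turn L to W, flip to white, move to (10,3). |black|=6
Step 6: on WHITE (10,3): turn R to N, flip to black, move to (9,3). |black|=7
Step 7: on WHITE (9,3): turn R to E, flip to black, move to (9,4). |black|=8
Step 8: on WHITE (9,4): turn R to S, flip to black, move to (10,4). |black|=9

Answer: 9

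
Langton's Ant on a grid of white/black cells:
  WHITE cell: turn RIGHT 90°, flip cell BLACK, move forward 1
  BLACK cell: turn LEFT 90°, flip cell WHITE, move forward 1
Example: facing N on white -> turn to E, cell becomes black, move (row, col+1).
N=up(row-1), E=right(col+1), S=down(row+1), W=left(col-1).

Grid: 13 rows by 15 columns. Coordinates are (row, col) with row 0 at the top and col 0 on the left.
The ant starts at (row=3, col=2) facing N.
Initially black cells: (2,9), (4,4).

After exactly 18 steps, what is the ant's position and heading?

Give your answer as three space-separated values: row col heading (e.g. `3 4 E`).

Answer: 4 1 S

Derivation:
Step 1: on WHITE (3,2): turn R to E, flip to black, move to (3,3). |black|=3
Step 2: on WHITE (3,3): turn R to S, flip to black, move to (4,3). |black|=4
Step 3: on WHITE (4,3): turn R to W, flip to black, move to (4,2). |black|=5
Step 4: on WHITE (4,2): turn R to N, flip to black, move to (3,2). |black|=6
Step 5: on BLACK (3,2): turn L to W, flip to white, move to (3,1). |black|=5
Step 6: on WHITE (3,1): turn R to N, flip to black, move to (2,1). |black|=6
Step 7: on WHITE (2,1): turn R to E, flip to black, move to (2,2). |black|=7
Step 8: on WHITE (2,2): turn R to S, flip to black, move to (3,2). |black|=8
Step 9: on WHITE (3,2): turn R to W, flip to black, move to (3,1). |black|=9
Step 10: on BLACK (3,1): turn L to S, flip to white, move to (4,1). |black|=8
Step 11: on WHITE (4,1): turn R to W, flip to black, move to (4,0). |black|=9
Step 12: on WHITE (4,0): turn R to N, flip to black, move to (3,0). |black|=10
Step 13: on WHITE (3,0): turn R to E, flip to black, move to (3,1). |black|=11
Step 14: on WHITE (3,1): turn R to S, flip to black, move to (4,1). |black|=12
Step 15: on BLACK (4,1): turn L to E, flip to white, move to (4,2). |black|=11
Step 16: on BLACK (4,2): turn L to N, flip to white, move to (3,2). |black|=10
Step 17: on BLACK (3,2): turn L to W, flip to white, move to (3,1). |black|=9
Step 18: on BLACK (3,1): turn L to S, flip to white, move to (4,1). |black|=8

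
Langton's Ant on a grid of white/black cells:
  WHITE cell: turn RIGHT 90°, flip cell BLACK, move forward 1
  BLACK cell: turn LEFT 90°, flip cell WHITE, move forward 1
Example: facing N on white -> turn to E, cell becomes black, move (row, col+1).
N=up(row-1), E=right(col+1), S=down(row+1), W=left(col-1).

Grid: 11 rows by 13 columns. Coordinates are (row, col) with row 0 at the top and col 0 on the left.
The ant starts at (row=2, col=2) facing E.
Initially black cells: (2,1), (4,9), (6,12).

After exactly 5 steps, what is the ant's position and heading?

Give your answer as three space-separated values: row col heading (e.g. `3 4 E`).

Step 1: on WHITE (2,2): turn R to S, flip to black, move to (3,2). |black|=4
Step 2: on WHITE (3,2): turn R to W, flip to black, move to (3,1). |black|=5
Step 3: on WHITE (3,1): turn R to N, flip to black, move to (2,1). |black|=6
Step 4: on BLACK (2,1): turn L to W, flip to white, move to (2,0). |black|=5
Step 5: on WHITE (2,0): turn R to N, flip to black, move to (1,0). |black|=6

Answer: 1 0 N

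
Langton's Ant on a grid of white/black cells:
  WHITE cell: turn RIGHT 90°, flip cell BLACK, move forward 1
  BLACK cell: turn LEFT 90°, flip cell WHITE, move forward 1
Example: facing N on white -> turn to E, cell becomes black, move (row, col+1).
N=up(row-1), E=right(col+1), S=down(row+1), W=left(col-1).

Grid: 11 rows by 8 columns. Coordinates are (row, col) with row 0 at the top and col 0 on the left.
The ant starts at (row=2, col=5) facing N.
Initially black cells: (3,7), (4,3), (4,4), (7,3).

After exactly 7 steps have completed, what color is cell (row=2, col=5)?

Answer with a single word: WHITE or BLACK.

Step 1: on WHITE (2,5): turn R to E, flip to black, move to (2,6). |black|=5
Step 2: on WHITE (2,6): turn R to S, flip to black, move to (3,6). |black|=6
Step 3: on WHITE (3,6): turn R to W, flip to black, move to (3,5). |black|=7
Step 4: on WHITE (3,5): turn R to N, flip to black, move to (2,5). |black|=8
Step 5: on BLACK (2,5): turn L to W, flip to white, move to (2,4). |black|=7
Step 6: on WHITE (2,4): turn R to N, flip to black, move to (1,4). |black|=8
Step 7: on WHITE (1,4): turn R to E, flip to black, move to (1,5). |black|=9

Answer: WHITE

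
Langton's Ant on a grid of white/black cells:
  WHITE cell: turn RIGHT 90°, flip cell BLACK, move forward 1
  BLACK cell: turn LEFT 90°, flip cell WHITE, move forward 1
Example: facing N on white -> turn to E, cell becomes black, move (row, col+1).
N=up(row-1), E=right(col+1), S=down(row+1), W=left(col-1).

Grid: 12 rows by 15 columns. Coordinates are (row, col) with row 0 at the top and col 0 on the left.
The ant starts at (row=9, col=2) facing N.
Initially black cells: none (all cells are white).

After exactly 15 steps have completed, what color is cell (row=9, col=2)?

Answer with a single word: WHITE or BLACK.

Answer: BLACK

Derivation:
Step 1: on WHITE (9,2): turn R to E, flip to black, move to (9,3). |black|=1
Step 2: on WHITE (9,3): turn R to S, flip to black, move to (10,3). |black|=2
Step 3: on WHITE (10,3): turn R to W, flip to black, move to (10,2). |black|=3
Step 4: on WHITE (10,2): turn R to N, flip to black, move to (9,2). |black|=4
Step 5: on BLACK (9,2): turn L to W, flip to white, move to (9,1). |black|=3
Step 6: on WHITE (9,1): turn R to N, flip to black, move to (8,1). |black|=4
Step 7: on WHITE (8,1): turn R to E, flip to black, move to (8,2). |black|=5
Step 8: on WHITE (8,2): turn R to S, flip to black, move to (9,2). |black|=6
Step 9: on WHITE (9,2): turn R to W, flip to black, move to (9,1). |black|=7
Step 10: on BLACK (9,1): turn L to S, flip to white, move to (10,1). |black|=6
Step 11: on WHITE (10,1): turn R to W, flip to black, move to (10,0). |black|=7
Step 12: on WHITE (10,0): turn R to N, flip to black, move to (9,0). |black|=8
Step 13: on WHITE (9,0): turn R to E, flip to black, move to (9,1). |black|=9
Step 14: on WHITE (9,1): turn R to S, flip to black, move to (10,1). |black|=10
Step 15: on BLACK (10,1): turn L to E, flip to white, move to (10,2). |black|=9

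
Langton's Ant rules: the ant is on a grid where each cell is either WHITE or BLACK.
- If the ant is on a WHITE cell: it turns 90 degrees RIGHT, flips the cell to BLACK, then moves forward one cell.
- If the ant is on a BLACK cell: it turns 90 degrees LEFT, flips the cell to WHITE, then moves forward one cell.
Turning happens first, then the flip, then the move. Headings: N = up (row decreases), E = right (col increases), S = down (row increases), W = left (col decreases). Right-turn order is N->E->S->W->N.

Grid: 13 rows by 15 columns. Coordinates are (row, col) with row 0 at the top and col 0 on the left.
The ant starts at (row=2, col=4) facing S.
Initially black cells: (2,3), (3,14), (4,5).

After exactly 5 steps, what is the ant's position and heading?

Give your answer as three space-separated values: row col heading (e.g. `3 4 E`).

Step 1: on WHITE (2,4): turn R to W, flip to black, move to (2,3). |black|=4
Step 2: on BLACK (2,3): turn L to S, flip to white, move to (3,3). |black|=3
Step 3: on WHITE (3,3): turn R to W, flip to black, move to (3,2). |black|=4
Step 4: on WHITE (3,2): turn R to N, flip to black, move to (2,2). |black|=5
Step 5: on WHITE (2,2): turn R to E, flip to black, move to (2,3). |black|=6

Answer: 2 3 E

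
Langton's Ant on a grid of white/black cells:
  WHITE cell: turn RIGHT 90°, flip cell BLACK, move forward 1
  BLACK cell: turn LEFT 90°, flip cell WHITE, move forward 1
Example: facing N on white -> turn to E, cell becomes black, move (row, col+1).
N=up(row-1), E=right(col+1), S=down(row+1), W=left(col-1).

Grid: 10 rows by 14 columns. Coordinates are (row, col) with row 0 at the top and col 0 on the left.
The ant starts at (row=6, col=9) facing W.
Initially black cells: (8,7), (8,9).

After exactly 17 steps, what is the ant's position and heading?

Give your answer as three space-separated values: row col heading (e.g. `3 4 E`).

Answer: 9 9 S

Derivation:
Step 1: on WHITE (6,9): turn R to N, flip to black, move to (5,9). |black|=3
Step 2: on WHITE (5,9): turn R to E, flip to black, move to (5,10). |black|=4
Step 3: on WHITE (5,10): turn R to S, flip to black, move to (6,10). |black|=5
Step 4: on WHITE (6,10): turn R to W, flip to black, move to (6,9). |black|=6
Step 5: on BLACK (6,9): turn L to S, flip to white, move to (7,9). |black|=5
Step 6: on WHITE (7,9): turn R to W, flip to black, move to (7,8). |black|=6
Step 7: on WHITE (7,8): turn R to N, flip to black, move to (6,8). |black|=7
Step 8: on WHITE (6,8): turn R to E, flip to black, move to (6,9). |black|=8
Step 9: on WHITE (6,9): turn R to S, flip to black, move to (7,9). |black|=9
Step 10: on BLACK (7,9): turn L to E, flip to white, move to (7,10). |black|=8
Step 11: on WHITE (7,10): turn R to S, flip to black, move to (8,10). |black|=9
Step 12: on WHITE (8,10): turn R to W, flip to black, move to (8,9). |black|=10
Step 13: on BLACK (8,9): turn L to S, flip to white, move to (9,9). |black|=9
Step 14: on WHITE (9,9): turn R to W, flip to black, move to (9,8). |black|=10
Step 15: on WHITE (9,8): turn R to N, flip to black, move to (8,8). |black|=11
Step 16: on WHITE (8,8): turn R to E, flip to black, move to (8,9). |black|=12
Step 17: on WHITE (8,9): turn R to S, flip to black, move to (9,9). |black|=13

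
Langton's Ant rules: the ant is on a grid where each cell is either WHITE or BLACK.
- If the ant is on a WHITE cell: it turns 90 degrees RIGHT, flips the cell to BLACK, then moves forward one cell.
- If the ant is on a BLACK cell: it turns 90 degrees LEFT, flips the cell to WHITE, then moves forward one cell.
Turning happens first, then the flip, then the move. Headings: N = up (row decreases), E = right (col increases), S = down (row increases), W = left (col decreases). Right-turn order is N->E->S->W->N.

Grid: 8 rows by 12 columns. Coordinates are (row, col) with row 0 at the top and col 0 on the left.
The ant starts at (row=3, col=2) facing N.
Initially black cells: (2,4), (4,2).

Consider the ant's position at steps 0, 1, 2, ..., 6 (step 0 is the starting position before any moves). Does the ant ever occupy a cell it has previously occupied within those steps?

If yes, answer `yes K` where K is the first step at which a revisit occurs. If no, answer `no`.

Answer: no

Derivation:
Step 1: on WHITE (3,2): turn R to E, flip to black, move to (3,3). |black|=3 — new cell
Step 2: on WHITE (3,3): turn R to S, flip to black, move to (4,3). |black|=4 — new cell
Step 3: on WHITE (4,3): turn R to W, flip to black, move to (4,2). |black|=5 — new cell
Step 4: on BLACK (4,2): turn L to S, flip to white, move to (5,2). |black|=4 — new cell
Step 5: on WHITE (5,2): turn R to W, flip to black, move to (5,1). |black|=5 — new cell
Step 6: on WHITE (5,1): turn R to N, flip to black, move to (4,1). |black|=6 — new cell
No revisit within 6 steps.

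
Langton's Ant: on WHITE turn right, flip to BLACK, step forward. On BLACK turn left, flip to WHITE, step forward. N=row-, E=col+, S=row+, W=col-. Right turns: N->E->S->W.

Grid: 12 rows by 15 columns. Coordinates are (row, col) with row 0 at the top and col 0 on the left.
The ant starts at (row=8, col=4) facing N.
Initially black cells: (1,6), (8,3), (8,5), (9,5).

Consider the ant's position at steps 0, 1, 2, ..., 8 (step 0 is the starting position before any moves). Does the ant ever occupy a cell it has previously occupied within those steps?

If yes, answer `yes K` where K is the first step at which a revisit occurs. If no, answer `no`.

Step 1: on WHITE (8,4): turn R to E, flip to black, move to (8,5). |black|=5 — new cell
Step 2: on BLACK (8,5): turn L to N, flip to white, move to (7,5). |black|=4 — new cell
Step 3: on WHITE (7,5): turn R to E, flip to black, move to (7,6). |black|=5 — new cell
Step 4: on WHITE (7,6): turn R to S, flip to black, move to (8,6). |black|=6 — new cell
Step 5: on WHITE (8,6): turn R to W, flip to black, move to (8,5). |black|=7 — REVISIT

Answer: yes 5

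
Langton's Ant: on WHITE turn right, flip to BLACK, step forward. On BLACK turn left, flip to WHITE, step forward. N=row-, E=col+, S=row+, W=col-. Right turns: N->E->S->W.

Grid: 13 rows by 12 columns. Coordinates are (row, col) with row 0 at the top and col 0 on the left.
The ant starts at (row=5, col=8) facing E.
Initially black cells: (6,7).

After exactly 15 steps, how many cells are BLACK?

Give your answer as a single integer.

Step 1: on WHITE (5,8): turn R to S, flip to black, move to (6,8). |black|=2
Step 2: on WHITE (6,8): turn R to W, flip to black, move to (6,7). |black|=3
Step 3: on BLACK (6,7): turn L to S, flip to white, move to (7,7). |black|=2
Step 4: on WHITE (7,7): turn R to W, flip to black, move to (7,6). |black|=3
Step 5: on WHITE (7,6): turn R to N, flip to black, move to (6,6). |black|=4
Step 6: on WHITE (6,6): turn R to E, flip to black, move to (6,7). |black|=5
Step 7: on WHITE (6,7): turn R to S, flip to black, move to (7,7). |black|=6
Step 8: on BLACK (7,7): turn L to E, flip to white, move to (7,8). |black|=5
Step 9: on WHITE (7,8): turn R to S, flip to black, move to (8,8). |black|=6
Step 10: on WHITE (8,8): turn R to W, flip to black, move to (8,7). |black|=7
Step 11: on WHITE (8,7): turn R to N, flip to black, move to (7,7). |black|=8
Step 12: on WHITE (7,7): turn R to E, flip to black, move to (7,8). |black|=9
Step 13: on BLACK (7,8): turn L to N, flip to white, move to (6,8). |black|=8
Step 14: on BLACK (6,8): turn L to W, flip to white, move to (6,7). |black|=7
Step 15: on BLACK (6,7): turn L to S, flip to white, move to (7,7). |black|=6

Answer: 6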